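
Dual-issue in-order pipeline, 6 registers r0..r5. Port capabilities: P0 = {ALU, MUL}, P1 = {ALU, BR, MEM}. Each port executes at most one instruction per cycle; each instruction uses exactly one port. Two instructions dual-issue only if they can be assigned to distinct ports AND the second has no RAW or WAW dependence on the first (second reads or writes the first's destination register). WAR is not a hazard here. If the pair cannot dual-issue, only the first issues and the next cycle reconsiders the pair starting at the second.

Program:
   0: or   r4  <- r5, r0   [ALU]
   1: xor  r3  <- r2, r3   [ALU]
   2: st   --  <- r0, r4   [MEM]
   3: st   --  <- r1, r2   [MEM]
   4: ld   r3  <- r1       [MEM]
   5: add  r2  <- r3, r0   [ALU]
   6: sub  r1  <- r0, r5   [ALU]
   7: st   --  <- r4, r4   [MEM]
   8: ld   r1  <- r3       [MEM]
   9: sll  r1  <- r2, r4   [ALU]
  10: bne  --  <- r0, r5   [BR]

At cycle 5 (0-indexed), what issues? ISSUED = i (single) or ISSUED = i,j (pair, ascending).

ISSUED = 7

t=0 i0&i1:or.ALU+xor.ALU ; dual
t=1 i2:st.MEM ; no-port MEM/MEM
t=2 i3:st.MEM ; no-port MEM/MEM
t=3 i4:ld.MEM ; RAW r3
t=4 i5&i6:add.ALU+sub.ALU ; dual
t=5 i7:st.MEM ; no-port MEM/MEM
t=6 i8:ld.MEM ; WAW r1
t=7 i9&i10:sll.ALU+bne.BR ; dual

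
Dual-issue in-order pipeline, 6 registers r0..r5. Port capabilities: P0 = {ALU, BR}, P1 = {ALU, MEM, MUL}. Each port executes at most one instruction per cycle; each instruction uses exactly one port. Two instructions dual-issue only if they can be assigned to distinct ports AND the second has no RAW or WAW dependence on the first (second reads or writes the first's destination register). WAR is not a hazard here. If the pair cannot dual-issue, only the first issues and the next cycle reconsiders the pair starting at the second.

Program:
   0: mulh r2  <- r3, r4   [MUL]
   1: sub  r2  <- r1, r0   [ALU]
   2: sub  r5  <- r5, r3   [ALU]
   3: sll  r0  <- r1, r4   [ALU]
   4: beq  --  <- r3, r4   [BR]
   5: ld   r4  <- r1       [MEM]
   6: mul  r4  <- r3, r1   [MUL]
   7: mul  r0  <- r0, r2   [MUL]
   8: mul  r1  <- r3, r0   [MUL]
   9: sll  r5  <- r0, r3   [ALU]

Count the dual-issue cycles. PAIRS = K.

c0: i0 mulh  WAW r2
c1: i1,i2 sub/sub  dual
c2: i3,i4 sll/beq  dual
c3: i5 ld  no-port MEM/MUL
c4: i6 mul  no-port MUL/MUL
c5: i7 mul  no-port MUL/MUL
c6: i8,i9 mul/sll  dual

PAIRS = 3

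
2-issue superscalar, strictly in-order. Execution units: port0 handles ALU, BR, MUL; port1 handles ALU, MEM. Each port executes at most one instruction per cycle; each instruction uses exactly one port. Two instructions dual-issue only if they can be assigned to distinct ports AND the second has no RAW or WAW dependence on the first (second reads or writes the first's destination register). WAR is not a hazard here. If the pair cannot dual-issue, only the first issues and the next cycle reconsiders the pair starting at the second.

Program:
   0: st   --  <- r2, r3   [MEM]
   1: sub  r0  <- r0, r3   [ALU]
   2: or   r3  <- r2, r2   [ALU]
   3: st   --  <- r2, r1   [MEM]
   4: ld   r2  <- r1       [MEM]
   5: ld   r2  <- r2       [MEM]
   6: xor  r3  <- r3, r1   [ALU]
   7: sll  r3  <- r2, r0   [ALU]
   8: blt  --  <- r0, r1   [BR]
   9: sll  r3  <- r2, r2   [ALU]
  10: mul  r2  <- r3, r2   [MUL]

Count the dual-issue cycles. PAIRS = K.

PAIRS = 4

#0 head=0: st;sub i0+i1 2-wide
#1 head=2: or;st i2+i3 2-wide
#2 head=4: ld i4 no-port MEM/MEM
#3 head=5: ld;xor i5+i6 2-wide
#4 head=7: sll;blt i7+i8 2-wide
#5 head=9: sll i9 RAW r3
#6 head=10: mul i10 tail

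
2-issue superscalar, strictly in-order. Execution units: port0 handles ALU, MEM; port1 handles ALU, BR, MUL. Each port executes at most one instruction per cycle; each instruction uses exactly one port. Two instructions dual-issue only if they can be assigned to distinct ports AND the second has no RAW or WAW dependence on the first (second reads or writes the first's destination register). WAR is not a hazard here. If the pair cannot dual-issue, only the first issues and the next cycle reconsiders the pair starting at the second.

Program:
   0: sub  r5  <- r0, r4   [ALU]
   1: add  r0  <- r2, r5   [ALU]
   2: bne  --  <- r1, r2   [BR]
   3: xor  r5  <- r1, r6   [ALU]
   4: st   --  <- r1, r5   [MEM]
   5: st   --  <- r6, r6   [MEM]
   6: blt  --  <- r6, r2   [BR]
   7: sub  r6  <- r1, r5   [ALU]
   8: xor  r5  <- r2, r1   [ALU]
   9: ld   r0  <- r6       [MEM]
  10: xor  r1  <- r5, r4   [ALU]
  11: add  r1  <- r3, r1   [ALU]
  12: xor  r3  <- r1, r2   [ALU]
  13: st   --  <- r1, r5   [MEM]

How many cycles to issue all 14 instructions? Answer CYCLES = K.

CYCLES = 9

c0: i0 sub.ALU  RAW r5
c1: i1/i2 add.ALU;bne.BR  dual
c2: i3 xor.ALU  RAW r5
c3: i4 st.MEM  no-port MEM/MEM
c4: i5/i6 st.MEM;blt.BR  dual
c5: i7/i8 sub.ALU;xor.ALU  dual
c6: i9/i10 ld.MEM;xor.ALU  dual
c7: i11 add.ALU  RAW r1
c8: i12/i13 xor.ALU;st.MEM  dual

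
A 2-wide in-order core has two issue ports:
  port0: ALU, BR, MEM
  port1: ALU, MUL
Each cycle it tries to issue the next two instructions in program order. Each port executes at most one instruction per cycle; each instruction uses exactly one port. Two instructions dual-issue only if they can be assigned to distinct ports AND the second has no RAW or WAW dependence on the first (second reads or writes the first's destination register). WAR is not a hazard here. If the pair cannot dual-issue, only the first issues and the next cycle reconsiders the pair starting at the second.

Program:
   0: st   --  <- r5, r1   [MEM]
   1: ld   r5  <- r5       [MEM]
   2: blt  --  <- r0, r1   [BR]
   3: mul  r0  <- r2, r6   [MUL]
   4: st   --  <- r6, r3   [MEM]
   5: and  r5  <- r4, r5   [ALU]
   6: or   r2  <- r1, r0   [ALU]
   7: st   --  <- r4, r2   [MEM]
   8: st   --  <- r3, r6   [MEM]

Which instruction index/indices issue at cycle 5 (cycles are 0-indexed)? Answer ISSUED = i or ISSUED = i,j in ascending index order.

ISSUED = 7

  cy0 -> i0 (st) no-port MEM/MEM
  cy1 -> i1 (ld) no-port MEM/BR
  cy2 -> i2,i3 (blt;mul) dual
  cy3 -> i4,i5 (st;and) dual
  cy4 -> i6 (or) RAW r2
  cy5 -> i7 (st) no-port MEM/MEM
  cy6 -> i8 (st) tail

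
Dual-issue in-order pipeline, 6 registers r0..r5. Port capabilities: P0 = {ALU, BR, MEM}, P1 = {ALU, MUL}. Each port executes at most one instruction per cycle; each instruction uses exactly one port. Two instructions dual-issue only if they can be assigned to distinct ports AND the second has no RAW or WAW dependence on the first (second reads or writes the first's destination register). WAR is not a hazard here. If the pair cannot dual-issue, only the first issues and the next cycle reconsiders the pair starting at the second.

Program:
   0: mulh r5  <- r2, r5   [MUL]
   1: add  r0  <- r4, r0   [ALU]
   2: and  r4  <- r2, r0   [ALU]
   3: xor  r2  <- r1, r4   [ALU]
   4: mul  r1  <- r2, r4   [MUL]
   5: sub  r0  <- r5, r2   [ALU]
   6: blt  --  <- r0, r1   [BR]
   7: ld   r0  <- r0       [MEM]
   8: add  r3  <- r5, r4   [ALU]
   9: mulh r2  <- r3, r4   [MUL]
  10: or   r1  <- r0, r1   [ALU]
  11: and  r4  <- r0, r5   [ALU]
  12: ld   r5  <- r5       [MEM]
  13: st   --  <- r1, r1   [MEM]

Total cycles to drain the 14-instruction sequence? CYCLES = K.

CYCLES = 9

t=0 i0&i1:mulh.MUL add.ALU ; dual
t=1 i2:and.ALU ; RAW r4
t=2 i3:xor.ALU ; RAW r2
t=3 i4&i5:mul.MUL sub.ALU ; dual
t=4 i6:blt.BR ; no-port BR/MEM
t=5 i7&i8:ld.MEM add.ALU ; dual
t=6 i9&i10:mulh.MUL or.ALU ; dual
t=7 i11&i12:and.ALU ld.MEM ; dual
t=8 i13:st.MEM ; tail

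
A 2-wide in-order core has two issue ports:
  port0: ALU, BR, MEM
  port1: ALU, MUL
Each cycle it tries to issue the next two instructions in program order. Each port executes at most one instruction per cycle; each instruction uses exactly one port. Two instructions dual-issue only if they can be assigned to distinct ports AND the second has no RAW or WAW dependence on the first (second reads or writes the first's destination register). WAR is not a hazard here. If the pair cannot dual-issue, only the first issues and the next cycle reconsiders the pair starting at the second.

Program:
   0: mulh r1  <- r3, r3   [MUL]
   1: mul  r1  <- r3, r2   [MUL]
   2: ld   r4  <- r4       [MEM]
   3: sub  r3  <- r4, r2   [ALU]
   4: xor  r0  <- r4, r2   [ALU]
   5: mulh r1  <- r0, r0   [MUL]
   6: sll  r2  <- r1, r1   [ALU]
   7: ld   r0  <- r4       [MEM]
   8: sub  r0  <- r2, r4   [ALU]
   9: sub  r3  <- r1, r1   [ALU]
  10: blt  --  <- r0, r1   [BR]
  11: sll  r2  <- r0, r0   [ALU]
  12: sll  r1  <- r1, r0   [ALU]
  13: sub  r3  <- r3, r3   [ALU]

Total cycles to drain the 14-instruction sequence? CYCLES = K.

CYCLES = 8

0. mulh.MUL @i0  | no-port MUL/MUL
1. mul.MUL ld.MEM @i1&i2  | dual
2. sub.ALU xor.ALU @i3&i4  | dual
3. mulh.MUL @i5  | RAW r1
4. sll.ALU ld.MEM @i6&i7  | dual
5. sub.ALU sub.ALU @i8&i9  | dual
6. blt.BR sll.ALU @i10&i11  | dual
7. sll.ALU sub.ALU @i12&i13  | dual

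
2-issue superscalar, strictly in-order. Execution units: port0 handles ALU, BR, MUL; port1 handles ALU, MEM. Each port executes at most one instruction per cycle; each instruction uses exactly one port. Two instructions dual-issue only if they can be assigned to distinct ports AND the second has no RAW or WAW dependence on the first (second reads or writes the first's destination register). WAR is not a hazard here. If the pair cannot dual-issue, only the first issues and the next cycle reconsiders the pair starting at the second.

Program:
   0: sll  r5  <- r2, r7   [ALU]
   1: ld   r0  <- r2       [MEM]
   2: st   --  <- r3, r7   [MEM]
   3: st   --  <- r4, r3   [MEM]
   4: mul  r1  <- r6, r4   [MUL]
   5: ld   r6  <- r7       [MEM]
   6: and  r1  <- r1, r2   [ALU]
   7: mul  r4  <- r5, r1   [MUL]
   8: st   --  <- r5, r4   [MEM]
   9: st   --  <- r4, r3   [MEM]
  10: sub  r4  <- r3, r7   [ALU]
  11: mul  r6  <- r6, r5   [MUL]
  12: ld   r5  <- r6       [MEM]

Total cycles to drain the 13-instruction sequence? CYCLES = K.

CYCLES = 9

t=0 i0/i1:sll ld ; 2-wide
t=1 i2:st ; no-port MEM/MEM
t=2 i3/i4:st mul ; 2-wide
t=3 i5/i6:ld and ; 2-wide
t=4 i7:mul ; RAW r4
t=5 i8:st ; no-port MEM/MEM
t=6 i9/i10:st sub ; 2-wide
t=7 i11:mul ; RAW r6
t=8 i12:ld ; tail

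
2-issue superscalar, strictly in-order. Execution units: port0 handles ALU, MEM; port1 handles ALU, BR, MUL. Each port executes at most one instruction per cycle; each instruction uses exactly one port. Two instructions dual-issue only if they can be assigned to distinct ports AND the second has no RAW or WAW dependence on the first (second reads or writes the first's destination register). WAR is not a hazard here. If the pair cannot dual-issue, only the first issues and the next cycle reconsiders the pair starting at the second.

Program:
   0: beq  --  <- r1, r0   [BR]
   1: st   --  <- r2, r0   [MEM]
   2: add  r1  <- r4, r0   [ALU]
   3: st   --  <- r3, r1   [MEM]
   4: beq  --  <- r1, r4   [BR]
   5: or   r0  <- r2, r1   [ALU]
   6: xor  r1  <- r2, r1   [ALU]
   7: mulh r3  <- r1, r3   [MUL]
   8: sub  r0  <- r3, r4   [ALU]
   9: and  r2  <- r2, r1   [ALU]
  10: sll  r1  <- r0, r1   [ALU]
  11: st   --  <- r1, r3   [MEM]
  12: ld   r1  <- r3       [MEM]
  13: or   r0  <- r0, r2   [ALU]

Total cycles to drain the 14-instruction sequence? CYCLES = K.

t=0 i0&i1:beq.BR st.MEM ; pair
t=1 i2:add.ALU ; RAW r1
t=2 i3&i4:st.MEM beq.BR ; pair
t=3 i5&i6:or.ALU xor.ALU ; pair
t=4 i7:mulh.MUL ; RAW r3
t=5 i8&i9:sub.ALU and.ALU ; pair
t=6 i10:sll.ALU ; RAW r1
t=7 i11:st.MEM ; no-port MEM/MEM
t=8 i12&i13:ld.MEM or.ALU ; pair

CYCLES = 9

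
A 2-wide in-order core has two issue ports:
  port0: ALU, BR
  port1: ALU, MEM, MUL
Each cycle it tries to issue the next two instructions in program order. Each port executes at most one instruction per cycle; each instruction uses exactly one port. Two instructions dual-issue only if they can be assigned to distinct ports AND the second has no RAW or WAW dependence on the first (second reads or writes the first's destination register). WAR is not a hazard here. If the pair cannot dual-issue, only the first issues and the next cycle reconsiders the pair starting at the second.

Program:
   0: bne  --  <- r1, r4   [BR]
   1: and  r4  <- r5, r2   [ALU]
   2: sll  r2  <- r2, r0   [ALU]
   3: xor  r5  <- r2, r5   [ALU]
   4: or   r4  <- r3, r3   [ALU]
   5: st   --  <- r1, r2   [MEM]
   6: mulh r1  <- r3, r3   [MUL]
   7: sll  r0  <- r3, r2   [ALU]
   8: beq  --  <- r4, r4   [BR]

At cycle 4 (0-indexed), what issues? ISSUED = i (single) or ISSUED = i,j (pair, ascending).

[0] i0&i1  bne.BR;and.ALU  -- pair
[1] i2  sll.ALU  -- RAW r2
[2] i3&i4  xor.ALU;or.ALU  -- pair
[3] i5  st.MEM  -- no-port MEM/MUL
[4] i6&i7  mulh.MUL;sll.ALU  -- pair
[5] i8  beq.BR  -- tail

ISSUED = 6,7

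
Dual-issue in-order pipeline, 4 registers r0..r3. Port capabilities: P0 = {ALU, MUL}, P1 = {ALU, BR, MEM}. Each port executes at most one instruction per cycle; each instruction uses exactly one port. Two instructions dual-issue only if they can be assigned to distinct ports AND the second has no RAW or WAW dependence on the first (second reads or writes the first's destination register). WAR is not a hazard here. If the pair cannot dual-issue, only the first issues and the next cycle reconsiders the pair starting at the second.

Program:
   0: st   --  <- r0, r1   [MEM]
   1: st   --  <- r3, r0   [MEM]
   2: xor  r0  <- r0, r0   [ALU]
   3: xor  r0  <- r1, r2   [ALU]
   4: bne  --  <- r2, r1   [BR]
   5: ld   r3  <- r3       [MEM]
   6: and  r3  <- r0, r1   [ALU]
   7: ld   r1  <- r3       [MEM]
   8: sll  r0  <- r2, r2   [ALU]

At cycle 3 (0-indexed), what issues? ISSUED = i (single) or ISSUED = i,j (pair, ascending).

#0 head=0: st i0 no-port MEM/MEM
#1 head=1: st/xor i1/i2 dual
#2 head=3: xor/bne i3/i4 dual
#3 head=5: ld i5 WAW r3
#4 head=6: and i6 RAW r3
#5 head=7: ld/sll i7/i8 dual

ISSUED = 5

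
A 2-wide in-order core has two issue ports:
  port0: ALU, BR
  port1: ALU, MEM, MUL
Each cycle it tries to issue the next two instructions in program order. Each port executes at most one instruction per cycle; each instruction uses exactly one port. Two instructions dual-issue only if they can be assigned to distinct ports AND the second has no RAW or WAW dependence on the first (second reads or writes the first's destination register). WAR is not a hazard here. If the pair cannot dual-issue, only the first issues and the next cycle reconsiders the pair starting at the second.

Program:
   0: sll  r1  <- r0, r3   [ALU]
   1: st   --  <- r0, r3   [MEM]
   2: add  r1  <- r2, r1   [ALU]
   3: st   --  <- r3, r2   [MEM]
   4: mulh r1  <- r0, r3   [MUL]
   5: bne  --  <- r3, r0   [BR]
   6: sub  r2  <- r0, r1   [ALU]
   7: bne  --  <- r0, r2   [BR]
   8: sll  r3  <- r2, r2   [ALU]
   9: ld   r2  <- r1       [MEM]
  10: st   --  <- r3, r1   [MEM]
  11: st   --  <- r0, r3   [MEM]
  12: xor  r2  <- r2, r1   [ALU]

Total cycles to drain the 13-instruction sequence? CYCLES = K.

#0 head=0: sll st i0,i1 2-wide
#1 head=2: add st i2,i3 2-wide
#2 head=4: mulh bne i4,i5 2-wide
#3 head=6: sub i6 RAW r2
#4 head=7: bne sll i7,i8 2-wide
#5 head=9: ld i9 no-port MEM/MEM
#6 head=10: st i10 no-port MEM/MEM
#7 head=11: st xor i11,i12 2-wide

CYCLES = 8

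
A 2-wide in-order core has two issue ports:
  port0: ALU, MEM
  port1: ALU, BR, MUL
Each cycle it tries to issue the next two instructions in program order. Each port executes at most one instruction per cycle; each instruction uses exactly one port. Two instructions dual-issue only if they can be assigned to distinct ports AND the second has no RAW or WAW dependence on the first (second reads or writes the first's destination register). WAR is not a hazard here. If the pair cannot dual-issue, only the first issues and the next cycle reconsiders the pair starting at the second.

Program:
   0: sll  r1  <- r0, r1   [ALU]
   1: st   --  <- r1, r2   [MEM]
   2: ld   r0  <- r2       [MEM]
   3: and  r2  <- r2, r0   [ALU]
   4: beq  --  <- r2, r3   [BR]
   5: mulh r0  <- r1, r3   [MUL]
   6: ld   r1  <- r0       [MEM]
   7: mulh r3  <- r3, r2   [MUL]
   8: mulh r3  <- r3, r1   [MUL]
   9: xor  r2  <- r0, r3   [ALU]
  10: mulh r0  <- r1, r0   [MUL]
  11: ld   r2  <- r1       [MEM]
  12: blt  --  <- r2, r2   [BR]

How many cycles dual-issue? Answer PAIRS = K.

PAIRS = 2

0. sll @i0  | RAW r1
1. st @i1  | no-port MEM/MEM
2. ld @i2  | RAW r0
3. and @i3  | RAW r2
4. beq @i4  | no-port BR/MUL
5. mulh @i5  | RAW r0
6. ld/mulh @i6,i7  | 2-wide
7. mulh @i8  | RAW r3
8. xor/mulh @i9,i10  | 2-wide
9. ld @i11  | RAW r2
10. blt @i12  | tail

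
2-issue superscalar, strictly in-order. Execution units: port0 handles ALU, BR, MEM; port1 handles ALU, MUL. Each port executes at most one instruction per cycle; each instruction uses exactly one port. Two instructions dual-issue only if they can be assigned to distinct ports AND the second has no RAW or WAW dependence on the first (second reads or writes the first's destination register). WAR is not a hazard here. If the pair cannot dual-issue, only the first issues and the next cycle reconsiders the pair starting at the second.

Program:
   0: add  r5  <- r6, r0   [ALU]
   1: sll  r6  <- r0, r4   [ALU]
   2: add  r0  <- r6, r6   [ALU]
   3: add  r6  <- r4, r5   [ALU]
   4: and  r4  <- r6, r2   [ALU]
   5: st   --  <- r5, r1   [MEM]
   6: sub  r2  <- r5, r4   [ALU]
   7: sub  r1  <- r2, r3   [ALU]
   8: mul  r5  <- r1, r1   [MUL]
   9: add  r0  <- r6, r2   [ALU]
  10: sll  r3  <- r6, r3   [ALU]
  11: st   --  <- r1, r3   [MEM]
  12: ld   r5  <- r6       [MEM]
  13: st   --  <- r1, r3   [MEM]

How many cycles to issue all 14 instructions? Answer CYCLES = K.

  cy0 -> i0/i1 (add.ALU sll.ALU) dual
  cy1 -> i2/i3 (add.ALU add.ALU) dual
  cy2 -> i4/i5 (and.ALU st.MEM) dual
  cy3 -> i6 (sub.ALU) RAW r2
  cy4 -> i7 (sub.ALU) RAW r1
  cy5 -> i8/i9 (mul.MUL add.ALU) dual
  cy6 -> i10 (sll.ALU) RAW r3
  cy7 -> i11 (st.MEM) no-port MEM/MEM
  cy8 -> i12 (ld.MEM) no-port MEM/MEM
  cy9 -> i13 (st.MEM) tail

CYCLES = 10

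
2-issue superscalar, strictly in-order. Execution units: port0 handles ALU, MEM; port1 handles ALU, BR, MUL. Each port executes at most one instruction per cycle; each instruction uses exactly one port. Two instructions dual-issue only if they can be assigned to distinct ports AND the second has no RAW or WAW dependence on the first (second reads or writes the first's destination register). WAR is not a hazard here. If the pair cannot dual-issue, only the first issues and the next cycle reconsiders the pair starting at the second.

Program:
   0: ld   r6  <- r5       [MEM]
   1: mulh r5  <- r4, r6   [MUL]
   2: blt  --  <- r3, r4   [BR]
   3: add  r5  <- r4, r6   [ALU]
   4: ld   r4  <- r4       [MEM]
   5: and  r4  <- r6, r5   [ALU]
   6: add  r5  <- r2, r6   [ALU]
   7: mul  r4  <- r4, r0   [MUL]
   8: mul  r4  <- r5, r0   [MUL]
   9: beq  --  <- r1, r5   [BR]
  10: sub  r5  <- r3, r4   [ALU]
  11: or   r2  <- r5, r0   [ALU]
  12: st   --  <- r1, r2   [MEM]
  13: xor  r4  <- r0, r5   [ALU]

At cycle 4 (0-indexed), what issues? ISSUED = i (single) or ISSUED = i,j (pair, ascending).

0. ld @i0  | RAW r6
1. mulh @i1  | no-port MUL/BR
2. blt+add @i2/i3  | 2-wide
3. ld @i4  | WAW r4
4. and+add @i5/i6  | 2-wide
5. mul @i7  | no-port MUL/MUL
6. mul @i8  | no-port MUL/BR
7. beq+sub @i9/i10  | 2-wide
8. or @i11  | RAW r2
9. st+xor @i12/i13  | 2-wide

ISSUED = 5,6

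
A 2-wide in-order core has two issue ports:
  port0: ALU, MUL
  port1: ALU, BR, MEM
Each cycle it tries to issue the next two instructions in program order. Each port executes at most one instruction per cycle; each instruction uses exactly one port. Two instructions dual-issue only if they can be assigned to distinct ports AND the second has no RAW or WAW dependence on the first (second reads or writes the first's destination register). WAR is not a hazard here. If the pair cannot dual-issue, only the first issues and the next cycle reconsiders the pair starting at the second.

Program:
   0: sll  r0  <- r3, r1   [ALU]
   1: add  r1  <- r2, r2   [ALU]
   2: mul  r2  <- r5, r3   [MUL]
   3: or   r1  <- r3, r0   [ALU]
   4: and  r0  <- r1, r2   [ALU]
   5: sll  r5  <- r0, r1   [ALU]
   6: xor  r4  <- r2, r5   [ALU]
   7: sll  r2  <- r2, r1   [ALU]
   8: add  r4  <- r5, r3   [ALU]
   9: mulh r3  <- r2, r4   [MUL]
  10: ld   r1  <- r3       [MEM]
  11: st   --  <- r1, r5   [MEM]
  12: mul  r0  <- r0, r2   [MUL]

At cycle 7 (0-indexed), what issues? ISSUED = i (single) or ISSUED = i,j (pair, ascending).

ISSUED = 10

t=0 i0/i1:sll.ALU add.ALU ; dual
t=1 i2/i3:mul.MUL or.ALU ; dual
t=2 i4:and.ALU ; RAW r0
t=3 i5:sll.ALU ; RAW r5
t=4 i6/i7:xor.ALU sll.ALU ; dual
t=5 i8:add.ALU ; RAW r4
t=6 i9:mulh.MUL ; RAW r3
t=7 i10:ld.MEM ; no-port MEM/MEM
t=8 i11/i12:st.MEM mul.MUL ; dual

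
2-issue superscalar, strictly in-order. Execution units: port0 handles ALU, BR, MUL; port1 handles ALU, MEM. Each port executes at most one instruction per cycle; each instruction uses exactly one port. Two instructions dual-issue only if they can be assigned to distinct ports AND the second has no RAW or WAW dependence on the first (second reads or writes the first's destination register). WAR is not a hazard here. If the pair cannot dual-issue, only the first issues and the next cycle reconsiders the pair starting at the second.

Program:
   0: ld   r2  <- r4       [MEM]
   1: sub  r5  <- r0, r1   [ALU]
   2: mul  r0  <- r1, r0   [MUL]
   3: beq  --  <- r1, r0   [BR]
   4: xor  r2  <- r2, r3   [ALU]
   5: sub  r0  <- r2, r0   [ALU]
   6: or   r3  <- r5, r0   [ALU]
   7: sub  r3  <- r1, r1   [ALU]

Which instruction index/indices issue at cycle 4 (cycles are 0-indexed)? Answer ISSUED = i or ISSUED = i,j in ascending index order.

c0: i0+i1 ld.MEM sub.ALU  dual
c1: i2 mul.MUL  no-port MUL/BR
c2: i3+i4 beq.BR xor.ALU  dual
c3: i5 sub.ALU  RAW r0
c4: i6 or.ALU  WAW r3
c5: i7 sub.ALU  tail

ISSUED = 6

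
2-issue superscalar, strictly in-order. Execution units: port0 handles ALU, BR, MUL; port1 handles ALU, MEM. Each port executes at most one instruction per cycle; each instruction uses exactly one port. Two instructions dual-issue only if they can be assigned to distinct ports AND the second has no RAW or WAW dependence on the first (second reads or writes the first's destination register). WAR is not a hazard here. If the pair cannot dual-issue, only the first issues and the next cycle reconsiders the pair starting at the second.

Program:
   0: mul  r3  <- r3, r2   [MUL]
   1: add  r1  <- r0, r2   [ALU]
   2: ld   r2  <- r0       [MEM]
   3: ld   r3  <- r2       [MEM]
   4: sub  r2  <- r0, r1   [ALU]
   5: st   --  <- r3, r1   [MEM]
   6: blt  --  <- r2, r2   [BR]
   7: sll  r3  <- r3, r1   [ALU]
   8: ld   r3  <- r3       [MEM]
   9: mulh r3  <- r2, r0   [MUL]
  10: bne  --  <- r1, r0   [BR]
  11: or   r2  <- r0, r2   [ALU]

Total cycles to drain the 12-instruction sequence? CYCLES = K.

CYCLES = 8

  cy0 -> i0+i1 (mul add) dual
  cy1 -> i2 (ld) no-port MEM/MEM
  cy2 -> i3+i4 (ld sub) dual
  cy3 -> i5+i6 (st blt) dual
  cy4 -> i7 (sll) RAW+WAW r3
  cy5 -> i8 (ld) WAW r3
  cy6 -> i9 (mulh) no-port MUL/BR
  cy7 -> i10+i11 (bne or) dual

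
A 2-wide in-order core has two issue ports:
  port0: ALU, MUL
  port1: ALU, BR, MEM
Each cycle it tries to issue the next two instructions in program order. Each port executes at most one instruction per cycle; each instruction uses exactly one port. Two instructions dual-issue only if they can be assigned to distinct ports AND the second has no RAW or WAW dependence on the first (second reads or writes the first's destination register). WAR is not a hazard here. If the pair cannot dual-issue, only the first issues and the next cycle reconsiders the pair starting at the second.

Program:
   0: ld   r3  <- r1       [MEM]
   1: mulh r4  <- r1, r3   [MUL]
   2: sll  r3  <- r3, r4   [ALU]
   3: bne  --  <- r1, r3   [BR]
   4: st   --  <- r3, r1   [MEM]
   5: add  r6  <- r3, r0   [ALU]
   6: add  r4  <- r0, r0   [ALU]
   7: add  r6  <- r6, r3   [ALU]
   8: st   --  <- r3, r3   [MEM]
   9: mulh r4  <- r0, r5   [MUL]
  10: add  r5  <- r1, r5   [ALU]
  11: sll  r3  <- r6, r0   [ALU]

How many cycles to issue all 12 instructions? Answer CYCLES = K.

CYCLES = 8

t=0 i0:ld ; RAW r3
t=1 i1:mulh ; RAW r4
t=2 i2:sll ; RAW r3
t=3 i3:bne ; no-port BR/MEM
t=4 i4&i5:st/add ; 2-wide
t=5 i6&i7:add/add ; 2-wide
t=6 i8&i9:st/mulh ; 2-wide
t=7 i10&i11:add/sll ; 2-wide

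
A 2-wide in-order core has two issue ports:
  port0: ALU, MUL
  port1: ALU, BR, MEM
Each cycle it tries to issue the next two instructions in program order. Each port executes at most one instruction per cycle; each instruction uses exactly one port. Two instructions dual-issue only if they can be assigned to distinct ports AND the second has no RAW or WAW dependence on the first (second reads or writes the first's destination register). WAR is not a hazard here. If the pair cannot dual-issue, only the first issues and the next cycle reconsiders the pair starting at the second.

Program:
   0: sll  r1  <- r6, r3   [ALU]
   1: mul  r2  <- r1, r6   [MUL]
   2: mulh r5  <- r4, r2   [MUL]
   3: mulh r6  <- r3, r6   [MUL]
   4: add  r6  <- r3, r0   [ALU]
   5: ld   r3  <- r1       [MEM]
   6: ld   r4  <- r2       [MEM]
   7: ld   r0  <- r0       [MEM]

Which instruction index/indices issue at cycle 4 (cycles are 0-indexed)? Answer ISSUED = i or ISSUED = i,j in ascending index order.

[0] i0  sll.ALU  -- RAW r1
[1] i1  mul.MUL  -- no-port MUL/MUL
[2] i2  mulh.MUL  -- no-port MUL/MUL
[3] i3  mulh.MUL  -- WAW r6
[4] i4,i5  add.ALU ld.MEM  -- pair
[5] i6  ld.MEM  -- no-port MEM/MEM
[6] i7  ld.MEM  -- tail

ISSUED = 4,5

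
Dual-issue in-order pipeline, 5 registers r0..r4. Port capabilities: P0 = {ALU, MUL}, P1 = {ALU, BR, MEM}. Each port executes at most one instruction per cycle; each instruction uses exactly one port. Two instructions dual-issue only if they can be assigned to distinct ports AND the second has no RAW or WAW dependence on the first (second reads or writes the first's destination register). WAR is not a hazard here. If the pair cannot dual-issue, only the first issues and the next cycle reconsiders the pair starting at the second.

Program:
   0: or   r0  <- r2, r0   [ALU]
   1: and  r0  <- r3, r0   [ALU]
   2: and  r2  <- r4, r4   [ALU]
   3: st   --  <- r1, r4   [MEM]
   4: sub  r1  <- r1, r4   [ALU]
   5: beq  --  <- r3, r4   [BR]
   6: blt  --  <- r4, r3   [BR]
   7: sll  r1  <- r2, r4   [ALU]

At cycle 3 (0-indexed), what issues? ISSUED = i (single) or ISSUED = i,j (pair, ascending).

ISSUED = 5

  cy0 -> i0 (or) RAW+WAW r0
  cy1 -> i1,i2 (and/and) dual
  cy2 -> i3,i4 (st/sub) dual
  cy3 -> i5 (beq) no-port BR/BR
  cy4 -> i6,i7 (blt/sll) dual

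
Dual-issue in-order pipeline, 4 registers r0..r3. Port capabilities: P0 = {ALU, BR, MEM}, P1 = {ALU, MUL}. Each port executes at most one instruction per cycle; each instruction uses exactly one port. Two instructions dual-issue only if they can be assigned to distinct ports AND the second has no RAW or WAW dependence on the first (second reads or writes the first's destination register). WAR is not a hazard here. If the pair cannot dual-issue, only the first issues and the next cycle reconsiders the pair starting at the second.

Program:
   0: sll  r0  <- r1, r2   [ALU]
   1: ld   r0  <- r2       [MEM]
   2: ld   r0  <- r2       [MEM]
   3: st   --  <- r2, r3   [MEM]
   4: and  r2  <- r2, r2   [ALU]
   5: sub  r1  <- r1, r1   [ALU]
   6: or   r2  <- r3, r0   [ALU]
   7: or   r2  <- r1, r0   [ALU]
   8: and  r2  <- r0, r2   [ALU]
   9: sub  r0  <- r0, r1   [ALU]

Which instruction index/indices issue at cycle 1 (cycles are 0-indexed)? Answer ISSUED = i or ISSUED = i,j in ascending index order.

ISSUED = 1

t=0 i0:sll.ALU ; WAW r0
t=1 i1:ld.MEM ; no-port MEM/MEM
t=2 i2:ld.MEM ; no-port MEM/MEM
t=3 i3&i4:st.MEM+and.ALU ; 2-wide
t=4 i5&i6:sub.ALU+or.ALU ; 2-wide
t=5 i7:or.ALU ; RAW+WAW r2
t=6 i8&i9:and.ALU+sub.ALU ; 2-wide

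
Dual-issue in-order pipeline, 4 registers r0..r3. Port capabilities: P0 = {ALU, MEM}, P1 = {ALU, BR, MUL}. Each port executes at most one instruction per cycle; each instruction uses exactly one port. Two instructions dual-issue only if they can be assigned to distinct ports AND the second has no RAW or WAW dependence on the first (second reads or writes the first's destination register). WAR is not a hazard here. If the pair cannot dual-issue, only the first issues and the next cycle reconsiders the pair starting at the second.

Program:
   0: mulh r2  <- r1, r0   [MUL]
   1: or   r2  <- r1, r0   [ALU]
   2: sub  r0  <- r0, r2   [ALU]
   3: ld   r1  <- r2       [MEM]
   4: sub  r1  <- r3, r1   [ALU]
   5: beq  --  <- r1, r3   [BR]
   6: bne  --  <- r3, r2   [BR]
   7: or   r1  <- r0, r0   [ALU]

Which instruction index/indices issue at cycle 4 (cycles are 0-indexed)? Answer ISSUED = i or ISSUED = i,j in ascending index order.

t=0 i0:mulh.MUL ; WAW r2
t=1 i1:or.ALU ; RAW r2
t=2 i2,i3:sub.ALU+ld.MEM ; 2-wide
t=3 i4:sub.ALU ; RAW r1
t=4 i5:beq.BR ; no-port BR/BR
t=5 i6,i7:bne.BR+or.ALU ; 2-wide

ISSUED = 5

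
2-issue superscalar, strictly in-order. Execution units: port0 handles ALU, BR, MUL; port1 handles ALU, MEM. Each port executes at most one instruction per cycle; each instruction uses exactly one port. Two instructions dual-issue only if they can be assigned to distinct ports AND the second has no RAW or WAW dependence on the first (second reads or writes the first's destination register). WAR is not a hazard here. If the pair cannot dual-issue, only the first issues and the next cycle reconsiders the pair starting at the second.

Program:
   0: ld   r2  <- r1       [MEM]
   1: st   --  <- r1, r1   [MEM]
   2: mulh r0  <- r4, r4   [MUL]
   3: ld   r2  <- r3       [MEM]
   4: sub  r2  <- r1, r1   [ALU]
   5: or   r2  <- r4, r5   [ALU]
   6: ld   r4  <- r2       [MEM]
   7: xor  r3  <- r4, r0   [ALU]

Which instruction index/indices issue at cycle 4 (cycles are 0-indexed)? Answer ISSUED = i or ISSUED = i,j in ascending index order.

[0] i0  ld.MEM  -- no-port MEM/MEM
[1] i1&i2  st.MEM;mulh.MUL  -- dual
[2] i3  ld.MEM  -- WAW r2
[3] i4  sub.ALU  -- WAW r2
[4] i5  or.ALU  -- RAW r2
[5] i6  ld.MEM  -- RAW r4
[6] i7  xor.ALU  -- tail

ISSUED = 5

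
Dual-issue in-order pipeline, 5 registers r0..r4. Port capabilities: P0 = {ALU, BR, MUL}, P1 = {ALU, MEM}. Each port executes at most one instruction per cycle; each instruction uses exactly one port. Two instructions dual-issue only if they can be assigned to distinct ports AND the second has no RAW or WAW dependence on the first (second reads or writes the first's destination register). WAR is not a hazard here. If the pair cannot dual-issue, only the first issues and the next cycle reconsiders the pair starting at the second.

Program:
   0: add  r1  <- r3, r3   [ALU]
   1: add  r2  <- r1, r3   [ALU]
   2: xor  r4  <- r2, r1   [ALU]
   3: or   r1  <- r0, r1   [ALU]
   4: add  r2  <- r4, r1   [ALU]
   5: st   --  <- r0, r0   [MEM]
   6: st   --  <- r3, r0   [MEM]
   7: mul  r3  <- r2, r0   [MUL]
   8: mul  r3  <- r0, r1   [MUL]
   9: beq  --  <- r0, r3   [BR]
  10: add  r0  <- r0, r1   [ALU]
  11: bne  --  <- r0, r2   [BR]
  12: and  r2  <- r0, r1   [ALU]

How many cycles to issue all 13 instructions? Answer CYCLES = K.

CYCLES = 8

  cy0 -> i0 (add) RAW r1
  cy1 -> i1 (add) RAW r2
  cy2 -> i2+i3 (xor+or) 2-wide
  cy3 -> i4+i5 (add+st) 2-wide
  cy4 -> i6+i7 (st+mul) 2-wide
  cy5 -> i8 (mul) no-port MUL/BR
  cy6 -> i9+i10 (beq+add) 2-wide
  cy7 -> i11+i12 (bne+and) 2-wide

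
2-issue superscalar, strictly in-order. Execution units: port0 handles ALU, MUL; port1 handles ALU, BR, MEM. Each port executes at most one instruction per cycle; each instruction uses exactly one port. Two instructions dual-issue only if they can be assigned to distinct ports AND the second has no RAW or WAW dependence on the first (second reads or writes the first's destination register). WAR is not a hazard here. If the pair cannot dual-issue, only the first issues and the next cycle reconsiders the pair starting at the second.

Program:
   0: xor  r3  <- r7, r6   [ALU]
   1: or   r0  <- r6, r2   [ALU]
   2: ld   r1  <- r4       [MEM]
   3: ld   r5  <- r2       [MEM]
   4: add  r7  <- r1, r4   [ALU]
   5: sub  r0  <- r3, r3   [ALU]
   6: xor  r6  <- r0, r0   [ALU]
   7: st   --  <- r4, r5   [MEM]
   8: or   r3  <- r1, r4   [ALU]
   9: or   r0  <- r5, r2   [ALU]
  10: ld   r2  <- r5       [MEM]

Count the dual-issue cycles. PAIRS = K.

  cy0 -> i0/i1 (xor/or) dual
  cy1 -> i2 (ld) no-port MEM/MEM
  cy2 -> i3/i4 (ld/add) dual
  cy3 -> i5 (sub) RAW r0
  cy4 -> i6/i7 (xor/st) dual
  cy5 -> i8/i9 (or/or) dual
  cy6 -> i10 (ld) tail

PAIRS = 4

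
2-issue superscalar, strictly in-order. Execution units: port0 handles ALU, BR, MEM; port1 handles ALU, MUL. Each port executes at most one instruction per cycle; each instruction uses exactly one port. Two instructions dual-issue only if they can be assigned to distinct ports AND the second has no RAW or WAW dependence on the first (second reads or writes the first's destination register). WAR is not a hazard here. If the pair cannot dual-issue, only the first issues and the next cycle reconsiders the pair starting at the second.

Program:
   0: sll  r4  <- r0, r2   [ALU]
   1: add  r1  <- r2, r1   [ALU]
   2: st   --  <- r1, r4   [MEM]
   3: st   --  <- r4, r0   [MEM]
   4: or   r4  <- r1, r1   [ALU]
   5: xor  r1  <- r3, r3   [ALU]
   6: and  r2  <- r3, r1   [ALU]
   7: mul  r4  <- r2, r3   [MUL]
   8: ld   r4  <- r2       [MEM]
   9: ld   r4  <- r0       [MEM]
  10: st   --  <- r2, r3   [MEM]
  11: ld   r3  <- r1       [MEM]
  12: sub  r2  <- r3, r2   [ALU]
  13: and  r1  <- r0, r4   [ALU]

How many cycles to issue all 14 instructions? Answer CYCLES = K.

[0] i0,i1  sll.ALU;add.ALU  -- dual
[1] i2  st.MEM  -- no-port MEM/MEM
[2] i3,i4  st.MEM;or.ALU  -- dual
[3] i5  xor.ALU  -- RAW r1
[4] i6  and.ALU  -- RAW r2
[5] i7  mul.MUL  -- WAW r4
[6] i8  ld.MEM  -- no-port MEM/MEM
[7] i9  ld.MEM  -- no-port MEM/MEM
[8] i10  st.MEM  -- no-port MEM/MEM
[9] i11  ld.MEM  -- RAW r3
[10] i12,i13  sub.ALU;and.ALU  -- dual

CYCLES = 11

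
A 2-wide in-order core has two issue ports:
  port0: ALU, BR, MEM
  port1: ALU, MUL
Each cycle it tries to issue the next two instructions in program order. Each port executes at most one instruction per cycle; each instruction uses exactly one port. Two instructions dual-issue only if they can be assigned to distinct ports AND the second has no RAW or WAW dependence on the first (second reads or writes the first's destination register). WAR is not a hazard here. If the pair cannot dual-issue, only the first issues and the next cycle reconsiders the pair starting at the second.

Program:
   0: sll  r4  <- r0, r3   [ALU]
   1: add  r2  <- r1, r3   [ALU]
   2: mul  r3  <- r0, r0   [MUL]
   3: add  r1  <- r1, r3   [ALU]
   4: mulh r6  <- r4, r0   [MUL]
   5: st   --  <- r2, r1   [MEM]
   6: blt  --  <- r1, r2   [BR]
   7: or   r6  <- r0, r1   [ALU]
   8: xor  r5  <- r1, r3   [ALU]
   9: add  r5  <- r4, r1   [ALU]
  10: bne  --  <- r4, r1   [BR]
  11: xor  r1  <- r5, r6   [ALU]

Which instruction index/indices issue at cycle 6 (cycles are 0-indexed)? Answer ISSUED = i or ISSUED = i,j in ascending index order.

ISSUED = 9,10

0. sll.ALU/add.ALU @i0+i1  | 2-wide
1. mul.MUL @i2  | RAW r3
2. add.ALU/mulh.MUL @i3+i4  | 2-wide
3. st.MEM @i5  | no-port MEM/BR
4. blt.BR/or.ALU @i6+i7  | 2-wide
5. xor.ALU @i8  | WAW r5
6. add.ALU/bne.BR @i9+i10  | 2-wide
7. xor.ALU @i11  | tail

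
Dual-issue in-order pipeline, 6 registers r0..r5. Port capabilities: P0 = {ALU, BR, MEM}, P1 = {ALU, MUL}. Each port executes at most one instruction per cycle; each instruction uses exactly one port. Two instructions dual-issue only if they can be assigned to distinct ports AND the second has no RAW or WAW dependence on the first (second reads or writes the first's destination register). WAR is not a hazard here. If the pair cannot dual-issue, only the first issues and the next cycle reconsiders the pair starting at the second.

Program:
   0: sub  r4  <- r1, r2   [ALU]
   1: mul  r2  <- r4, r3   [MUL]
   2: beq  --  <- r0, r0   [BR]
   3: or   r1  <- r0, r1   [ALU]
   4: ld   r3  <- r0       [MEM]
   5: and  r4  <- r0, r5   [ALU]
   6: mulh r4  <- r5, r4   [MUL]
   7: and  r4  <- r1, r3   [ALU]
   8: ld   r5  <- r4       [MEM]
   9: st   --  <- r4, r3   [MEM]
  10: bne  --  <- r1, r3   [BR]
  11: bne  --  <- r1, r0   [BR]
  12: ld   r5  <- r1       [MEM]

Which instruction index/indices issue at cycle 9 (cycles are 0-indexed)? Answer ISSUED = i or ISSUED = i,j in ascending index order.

#0 head=0: sub.ALU i0 RAW r4
#1 head=1: mul.MUL beq.BR i1&i2 2-wide
#2 head=3: or.ALU ld.MEM i3&i4 2-wide
#3 head=5: and.ALU i5 RAW+WAW r4
#4 head=6: mulh.MUL i6 WAW r4
#5 head=7: and.ALU i7 RAW r4
#6 head=8: ld.MEM i8 no-port MEM/MEM
#7 head=9: st.MEM i9 no-port MEM/BR
#8 head=10: bne.BR i10 no-port BR/BR
#9 head=11: bne.BR i11 no-port BR/MEM
#10 head=12: ld.MEM i12 tail

ISSUED = 11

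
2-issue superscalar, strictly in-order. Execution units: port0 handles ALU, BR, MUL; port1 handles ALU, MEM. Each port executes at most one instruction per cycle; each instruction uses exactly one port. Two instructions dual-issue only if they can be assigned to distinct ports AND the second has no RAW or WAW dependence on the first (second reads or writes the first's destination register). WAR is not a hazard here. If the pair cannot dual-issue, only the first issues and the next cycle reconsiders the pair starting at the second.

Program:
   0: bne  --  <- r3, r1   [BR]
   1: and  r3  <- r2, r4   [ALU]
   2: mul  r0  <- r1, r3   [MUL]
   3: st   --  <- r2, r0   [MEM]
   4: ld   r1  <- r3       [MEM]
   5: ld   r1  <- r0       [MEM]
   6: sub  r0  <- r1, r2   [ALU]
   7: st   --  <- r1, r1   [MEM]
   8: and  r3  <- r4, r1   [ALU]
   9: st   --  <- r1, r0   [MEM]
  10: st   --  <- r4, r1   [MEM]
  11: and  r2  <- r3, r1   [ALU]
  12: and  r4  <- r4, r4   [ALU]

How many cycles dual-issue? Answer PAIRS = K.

c0: i0,i1 bne;and  2-wide
c1: i2 mul  RAW r0
c2: i3 st  no-port MEM/MEM
c3: i4 ld  no-port MEM/MEM
c4: i5 ld  RAW r1
c5: i6,i7 sub;st  2-wide
c6: i8,i9 and;st  2-wide
c7: i10,i11 st;and  2-wide
c8: i12 and  tail

PAIRS = 4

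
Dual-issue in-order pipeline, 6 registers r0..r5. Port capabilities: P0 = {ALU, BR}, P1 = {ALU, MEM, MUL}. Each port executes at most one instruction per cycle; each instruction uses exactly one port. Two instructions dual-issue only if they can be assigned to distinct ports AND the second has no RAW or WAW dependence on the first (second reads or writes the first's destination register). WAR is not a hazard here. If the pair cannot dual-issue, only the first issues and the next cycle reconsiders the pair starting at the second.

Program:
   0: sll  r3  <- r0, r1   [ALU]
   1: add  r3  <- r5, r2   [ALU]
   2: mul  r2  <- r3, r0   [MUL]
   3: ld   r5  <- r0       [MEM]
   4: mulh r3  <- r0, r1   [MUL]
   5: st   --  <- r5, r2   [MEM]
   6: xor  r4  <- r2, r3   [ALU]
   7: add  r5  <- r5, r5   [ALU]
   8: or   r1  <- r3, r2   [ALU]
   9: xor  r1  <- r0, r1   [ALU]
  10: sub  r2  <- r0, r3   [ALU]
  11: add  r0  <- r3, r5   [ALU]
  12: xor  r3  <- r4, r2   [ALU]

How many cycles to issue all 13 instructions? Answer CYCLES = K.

c0: i0 sll.ALU  WAW r3
c1: i1 add.ALU  RAW r3
c2: i2 mul.MUL  no-port MUL/MEM
c3: i3 ld.MEM  no-port MEM/MUL
c4: i4 mulh.MUL  no-port MUL/MEM
c5: i5+i6 st.MEM+xor.ALU  2-wide
c6: i7+i8 add.ALU+or.ALU  2-wide
c7: i9+i10 xor.ALU+sub.ALU  2-wide
c8: i11+i12 add.ALU+xor.ALU  2-wide

CYCLES = 9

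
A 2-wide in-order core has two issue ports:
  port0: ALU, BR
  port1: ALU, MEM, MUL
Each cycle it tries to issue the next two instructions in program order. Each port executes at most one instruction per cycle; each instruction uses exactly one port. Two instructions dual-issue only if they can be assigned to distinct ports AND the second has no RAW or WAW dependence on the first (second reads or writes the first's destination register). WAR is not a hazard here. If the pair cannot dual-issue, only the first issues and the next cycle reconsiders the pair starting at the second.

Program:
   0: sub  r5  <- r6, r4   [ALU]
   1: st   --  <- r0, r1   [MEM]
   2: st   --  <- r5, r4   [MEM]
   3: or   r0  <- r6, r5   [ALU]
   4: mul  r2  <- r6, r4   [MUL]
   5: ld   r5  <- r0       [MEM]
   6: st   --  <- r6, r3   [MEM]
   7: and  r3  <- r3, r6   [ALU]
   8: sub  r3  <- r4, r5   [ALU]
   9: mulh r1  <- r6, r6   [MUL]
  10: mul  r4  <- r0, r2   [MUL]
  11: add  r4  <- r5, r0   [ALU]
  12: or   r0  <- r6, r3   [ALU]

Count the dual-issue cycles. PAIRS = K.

#0 head=0: sub+st i0,i1 2-wide
#1 head=2: st+or i2,i3 2-wide
#2 head=4: mul i4 no-port MUL/MEM
#3 head=5: ld i5 no-port MEM/MEM
#4 head=6: st+and i6,i7 2-wide
#5 head=8: sub+mulh i8,i9 2-wide
#6 head=10: mul i10 WAW r4
#7 head=11: add+or i11,i12 2-wide

PAIRS = 5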